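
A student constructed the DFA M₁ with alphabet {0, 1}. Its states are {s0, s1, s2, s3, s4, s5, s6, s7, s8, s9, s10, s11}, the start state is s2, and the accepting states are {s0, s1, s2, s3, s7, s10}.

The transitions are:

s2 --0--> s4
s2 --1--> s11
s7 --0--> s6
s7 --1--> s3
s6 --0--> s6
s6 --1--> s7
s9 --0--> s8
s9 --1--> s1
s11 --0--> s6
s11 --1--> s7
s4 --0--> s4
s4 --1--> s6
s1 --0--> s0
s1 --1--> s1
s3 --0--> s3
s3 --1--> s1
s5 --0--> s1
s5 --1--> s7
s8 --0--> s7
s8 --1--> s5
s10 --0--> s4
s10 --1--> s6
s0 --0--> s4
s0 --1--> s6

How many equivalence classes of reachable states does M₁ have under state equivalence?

6

Reachable states from the start: {s0,s1,s2,s3,s4,s6,s7,s11}. Unreachable: {s5,s8,s9,s10} — drop them.
Start with accepting vs non-accepting: {s0,s1,s2,s3,s7} | {s4,s6,s11}.
Split {s0,s1,s2,s3,s7} by δ(·,0) → {s0,s2,s7} and {s1,s3}.
On input 1, block {s0,s2,s7} splits into {s0,s2} and {s7}.
On input 1, block {s4,s6,s11} splits into {s6,s11} and {s4}.
Refine {s1,s3} on symbol 0: members go to different blocks, giving {s1} and {s3}.
Stable partition: {s0,s2} | {s6,s11} | {s1} | {s7} | {s4} | {s3} — 6 equivalence classes.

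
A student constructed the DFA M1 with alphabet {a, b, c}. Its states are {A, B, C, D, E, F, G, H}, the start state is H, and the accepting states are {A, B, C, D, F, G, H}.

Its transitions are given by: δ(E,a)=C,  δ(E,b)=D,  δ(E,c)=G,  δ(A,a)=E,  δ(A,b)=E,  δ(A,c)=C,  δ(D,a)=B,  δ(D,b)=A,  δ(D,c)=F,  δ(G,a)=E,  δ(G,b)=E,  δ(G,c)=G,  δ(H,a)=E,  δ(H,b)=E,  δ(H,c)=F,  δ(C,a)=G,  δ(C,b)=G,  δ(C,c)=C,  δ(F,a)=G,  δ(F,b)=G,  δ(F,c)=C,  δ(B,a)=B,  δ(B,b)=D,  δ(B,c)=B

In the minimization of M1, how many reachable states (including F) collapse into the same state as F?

2

Every state is reachable, so we keep all 8.
P0 = {A,B,C,D,F,G,H} | {E}.
Refine {A,B,C,D,F,G,H} on symbol a: members go to different blocks, giving {B,C,D,F} and {A,G,H}.
Split {B,C,D,F} by δ(·,a) → {B,D} and {C,F}.
On input b, block {B,D} splits into {B} and {D}.
Refine {A,G,H} on symbol c: members go to different blocks, giving {A,H} and {G}.
The partition is now stable with 6 blocks: {B} | {E} | {A,H} | {C,F} | {D} | {G}.
State F belongs to the block {C,F}, which has 2 states.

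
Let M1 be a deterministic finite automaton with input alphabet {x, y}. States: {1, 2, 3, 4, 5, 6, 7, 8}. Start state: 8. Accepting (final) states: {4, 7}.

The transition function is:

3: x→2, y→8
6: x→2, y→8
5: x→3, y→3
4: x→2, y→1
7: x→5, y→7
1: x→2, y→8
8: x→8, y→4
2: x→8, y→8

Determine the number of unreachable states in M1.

Starting at 8 and following transitions, the reachable set is {1, 2, 4, 8}. That leaves 3, 5, 6, 7 unreachable — 4 in total.

4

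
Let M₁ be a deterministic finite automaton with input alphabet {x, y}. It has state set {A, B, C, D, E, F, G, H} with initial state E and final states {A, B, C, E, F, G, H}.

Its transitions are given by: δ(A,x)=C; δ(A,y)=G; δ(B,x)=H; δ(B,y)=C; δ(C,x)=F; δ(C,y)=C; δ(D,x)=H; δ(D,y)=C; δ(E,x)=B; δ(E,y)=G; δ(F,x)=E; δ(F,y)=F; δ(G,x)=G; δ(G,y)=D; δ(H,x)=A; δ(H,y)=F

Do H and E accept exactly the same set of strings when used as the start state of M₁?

Every state is reachable, so we keep all 8.
P0 = {A,B,C,E,F,G,H} | {D}.
Refine {A,B,C,E,F,G,H} on symbol y: members go to different blocks, giving {A,B,C,E,F,H} and {G}.
On input y, block {A,B,C,E,F,H} splits into {B,C,F,H} and {A,E}.
Split {B,C,F,H} by δ(·,x) → {B,C} and {F,H}.
The partition is now stable with 5 blocks: {B,C} | {D} | {G} | {A,E} | {F,H}.
H and E end up in different blocks, so they are distinguishable. For instance, the string 'yy' is accepted from only H.

No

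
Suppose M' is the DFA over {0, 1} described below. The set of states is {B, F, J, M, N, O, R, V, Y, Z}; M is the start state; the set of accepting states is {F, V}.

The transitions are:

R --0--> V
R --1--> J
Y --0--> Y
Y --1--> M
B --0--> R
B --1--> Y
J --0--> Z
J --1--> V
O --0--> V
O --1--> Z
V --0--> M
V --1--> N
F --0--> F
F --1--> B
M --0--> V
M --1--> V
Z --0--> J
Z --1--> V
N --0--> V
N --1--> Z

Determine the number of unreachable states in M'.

Starting at M and following transitions, the reachable set is {J, M, N, V, Z}. That leaves B, F, O, R, Y unreachable — 5 in total.

5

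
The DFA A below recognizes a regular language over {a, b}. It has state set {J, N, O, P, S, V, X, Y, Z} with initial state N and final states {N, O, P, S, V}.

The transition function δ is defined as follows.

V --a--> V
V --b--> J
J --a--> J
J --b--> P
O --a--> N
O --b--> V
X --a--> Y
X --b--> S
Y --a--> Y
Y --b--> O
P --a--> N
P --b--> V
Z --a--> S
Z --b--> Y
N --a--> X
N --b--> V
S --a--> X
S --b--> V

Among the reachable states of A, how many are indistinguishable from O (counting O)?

Reachable states from the start: {J,N,O,P,S,V,X,Y}. Unreachable: {Z} — drop them.
Initial partition by acceptance: {N,O,P,S,V} | {J,X,Y}.
On input a, block {N,O,P,S,V} splits into {O,P,V} and {N,S}.
Refine {O,P,V} on symbol a: members go to different blocks, giving {O,P} and {V}.
Refine {J,X,Y} on symbol b: members go to different blocks, giving {J,Y} and {X}.
Stable partition: {O,P} | {J,Y} | {N,S} | {V} | {X} — 5 equivalence classes.
State O belongs to the block {O,P}, which has 2 states.

2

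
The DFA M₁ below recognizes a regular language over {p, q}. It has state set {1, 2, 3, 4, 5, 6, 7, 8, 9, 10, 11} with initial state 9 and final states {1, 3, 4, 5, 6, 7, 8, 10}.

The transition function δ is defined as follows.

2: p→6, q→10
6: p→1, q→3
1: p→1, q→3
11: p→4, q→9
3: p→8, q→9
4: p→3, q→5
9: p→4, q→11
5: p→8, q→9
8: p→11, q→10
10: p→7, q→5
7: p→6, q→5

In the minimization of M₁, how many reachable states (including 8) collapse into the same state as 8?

1

Reachable states from the start: {1,3,4,5,6,7,8,9,10,11}. Unreachable: {2} — drop them.
P0 = {1,3,4,5,6,7,8,10} | {9,11}.
On input p, block {1,3,4,5,6,7,8,10} splits into {1,3,4,5,6,7,10} and {8}.
On input p, block {1,3,4,5,6,7,10} splits into {1,4,6,7,10} and {3,5}.
On input p, block {1,4,6,7,10} splits into {1,6,7,10} and {4}.
No further refinement is possible. Final partition (5 blocks): {1,6,7,10} | {9,11} | {8} | {3,5} | {4}.
The equivalence class containing 8 is {8}, of size 1.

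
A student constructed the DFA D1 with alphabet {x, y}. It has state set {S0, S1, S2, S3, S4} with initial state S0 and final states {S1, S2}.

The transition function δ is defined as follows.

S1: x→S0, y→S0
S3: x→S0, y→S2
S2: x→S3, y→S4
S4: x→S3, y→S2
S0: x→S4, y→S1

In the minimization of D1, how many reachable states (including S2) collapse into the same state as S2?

All states are reachable from the start state.
Initial partition by acceptance: {S1,S2} | {S0,S3,S4}.
The partition is now stable with 2 blocks: {S1,S2} | {S0,S3,S4}.
The equivalence class containing S2 is {S1,S2}, of size 2.

2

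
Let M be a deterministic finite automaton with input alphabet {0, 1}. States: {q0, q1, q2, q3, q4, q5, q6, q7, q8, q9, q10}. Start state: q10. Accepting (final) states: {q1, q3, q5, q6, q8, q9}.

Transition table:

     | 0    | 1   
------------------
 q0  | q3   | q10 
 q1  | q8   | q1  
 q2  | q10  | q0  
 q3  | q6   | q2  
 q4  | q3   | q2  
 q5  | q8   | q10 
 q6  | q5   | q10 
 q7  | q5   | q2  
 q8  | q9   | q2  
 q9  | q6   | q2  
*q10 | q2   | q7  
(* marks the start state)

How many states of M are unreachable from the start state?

Starting at q10 and following transitions, the reachable set is {q0, q2, q3, q5, q6, q7, q8, q9, q10}. That leaves q1, q4 unreachable — 2 in total.

2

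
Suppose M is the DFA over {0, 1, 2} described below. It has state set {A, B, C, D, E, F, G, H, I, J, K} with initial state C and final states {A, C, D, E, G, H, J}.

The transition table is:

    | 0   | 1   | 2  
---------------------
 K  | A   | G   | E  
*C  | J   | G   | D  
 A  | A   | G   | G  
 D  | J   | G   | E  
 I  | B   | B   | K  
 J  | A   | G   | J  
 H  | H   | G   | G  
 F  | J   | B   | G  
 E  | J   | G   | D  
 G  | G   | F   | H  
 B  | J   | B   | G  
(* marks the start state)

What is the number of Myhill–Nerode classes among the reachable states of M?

5

States {I,K} cannot be reached from the start state, so discard them.
P0 = {A,C,D,E,G,H,J} | {B,F}.
Refine {A,C,D,E,G,H,J} on symbol 1: members go to different blocks, giving {A,C,D,E,H,J} and {G}.
Refine {A,C,D,E,H,J} on symbol 2: members go to different blocks, giving {C,D,E,J} and {A,H}.
Split {C,D,E,J} by δ(·,0) → {C,D,E} and {J}.
The partition is now stable with 5 blocks: {C,D,E} | {B,F} | {G} | {A,H} | {J}.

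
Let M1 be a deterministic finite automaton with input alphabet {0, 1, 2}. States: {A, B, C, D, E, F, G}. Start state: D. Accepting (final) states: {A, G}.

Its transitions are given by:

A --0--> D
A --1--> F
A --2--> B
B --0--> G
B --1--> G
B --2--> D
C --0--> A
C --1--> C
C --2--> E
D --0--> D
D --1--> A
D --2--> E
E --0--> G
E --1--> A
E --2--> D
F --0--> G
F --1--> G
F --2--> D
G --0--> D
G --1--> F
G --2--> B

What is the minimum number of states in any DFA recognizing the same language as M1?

States {C} cannot be reached from the start state, so discard them.
Initial partition by acceptance: {A,G} | {B,D,E,F}.
On input 0, block {B,D,E,F} splits into {B,E,F} and {D}.
No further refinement is possible. Final partition (3 blocks): {A,G} | {B,E,F} | {D}.

3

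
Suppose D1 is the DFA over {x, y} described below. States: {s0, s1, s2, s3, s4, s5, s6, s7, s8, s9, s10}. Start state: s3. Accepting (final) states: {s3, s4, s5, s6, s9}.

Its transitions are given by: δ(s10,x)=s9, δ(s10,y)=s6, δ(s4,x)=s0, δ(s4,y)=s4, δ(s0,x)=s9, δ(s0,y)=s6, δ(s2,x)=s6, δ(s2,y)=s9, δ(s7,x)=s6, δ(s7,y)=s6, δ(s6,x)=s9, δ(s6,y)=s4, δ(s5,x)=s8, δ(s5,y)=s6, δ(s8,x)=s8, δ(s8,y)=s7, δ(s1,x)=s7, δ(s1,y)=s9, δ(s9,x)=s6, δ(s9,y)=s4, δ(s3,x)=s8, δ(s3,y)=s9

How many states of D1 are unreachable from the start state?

No path from s3 leads to s1, s2, s5, s10; the other 7 states are all reachable.

4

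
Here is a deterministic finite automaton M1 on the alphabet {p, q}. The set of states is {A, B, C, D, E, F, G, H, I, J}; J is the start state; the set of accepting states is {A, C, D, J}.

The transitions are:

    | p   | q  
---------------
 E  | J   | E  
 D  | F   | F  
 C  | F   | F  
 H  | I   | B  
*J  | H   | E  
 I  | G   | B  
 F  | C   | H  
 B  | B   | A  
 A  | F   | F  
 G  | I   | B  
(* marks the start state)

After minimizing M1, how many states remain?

6

Reachable states from the start: {A,B,C,E,F,G,H,I,J}. Unreachable: {D} — drop them.
Initial partition by acceptance: {A,C,J} | {B,E,F,G,H,I}.
On input p, block {B,E,F,G,H,I} splits into {B,G,H,I} and {E,F}.
Refine {A,C,J} on symbol p: members go to different blocks, giving {A,C} and {J}.
Refine {B,G,H,I} on symbol q: members go to different blocks, giving {G,H,I} and {B}.
Split {E,F} by δ(·,p) → {E} and {F}.
Stable partition: {A,C} | {G,H,I} | {E} | {J} | {B} | {F} — 6 equivalence classes.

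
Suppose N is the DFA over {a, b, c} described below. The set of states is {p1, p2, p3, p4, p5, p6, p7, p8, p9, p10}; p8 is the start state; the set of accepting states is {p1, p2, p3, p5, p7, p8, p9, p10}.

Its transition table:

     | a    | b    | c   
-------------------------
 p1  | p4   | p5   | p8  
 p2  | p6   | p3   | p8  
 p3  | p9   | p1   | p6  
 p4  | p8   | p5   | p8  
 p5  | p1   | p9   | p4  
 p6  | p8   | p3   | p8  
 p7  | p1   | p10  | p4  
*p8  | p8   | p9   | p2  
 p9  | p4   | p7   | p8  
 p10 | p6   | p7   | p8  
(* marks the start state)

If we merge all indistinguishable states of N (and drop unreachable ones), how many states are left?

All states are reachable from the start state.
Start with accepting vs non-accepting: {p1,p2,p3,p5,p7,p8,p9,p10} | {p4,p6}.
Split {p1,p2,p3,p5,p7,p8,p9,p10} by δ(·,a) → {p1,p2,p9,p10} and {p3,p5,p7,p8}.
Refine {p3,p5,p7,p8} on symbol a: members go to different blocks, giving {p3,p5,p7} and {p8}.
No further refinement is possible. Final partition (4 blocks): {p1,p2,p9,p10} | {p4,p6} | {p3,p5,p7} | {p8}.

4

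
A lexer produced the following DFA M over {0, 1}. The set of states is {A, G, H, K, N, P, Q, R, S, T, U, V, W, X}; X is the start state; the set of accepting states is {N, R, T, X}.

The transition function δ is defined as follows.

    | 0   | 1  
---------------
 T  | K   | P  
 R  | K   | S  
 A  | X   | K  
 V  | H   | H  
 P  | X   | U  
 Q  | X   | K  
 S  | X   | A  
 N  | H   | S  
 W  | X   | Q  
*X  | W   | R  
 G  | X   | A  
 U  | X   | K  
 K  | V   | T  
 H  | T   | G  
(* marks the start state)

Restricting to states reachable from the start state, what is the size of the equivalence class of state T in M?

Reachable states from the start: {A,G,H,K,P,Q,R,S,T,U,V,W,X}. Unreachable: {N} — drop them.
Initial partition by acceptance: {R,T,X} | {A,G,H,K,P,Q,S,U,V,W}.
Split {R,T,X} by δ(·,1) → {R,T} and {X}.
Split {A,G,H,K,P,Q,S,U,V,W} by δ(·,0) → {A,G,P,Q,S,U,W} and {K,V} and {H}.
Refine {A,G,P,Q,S,U,W} on symbol 1: members go to different blocks, giving {G,P,S,W} and {A,Q,U}.
Split {K,V} by δ(·,0) → {K} and {V}.
No further refinement is possible. Final partition (7 blocks): {R,T} | {G,P,S,W} | {X} | {K} | {H} | {A,Q,U} | {V}.
State T belongs to the block {R,T}, which has 2 states.

2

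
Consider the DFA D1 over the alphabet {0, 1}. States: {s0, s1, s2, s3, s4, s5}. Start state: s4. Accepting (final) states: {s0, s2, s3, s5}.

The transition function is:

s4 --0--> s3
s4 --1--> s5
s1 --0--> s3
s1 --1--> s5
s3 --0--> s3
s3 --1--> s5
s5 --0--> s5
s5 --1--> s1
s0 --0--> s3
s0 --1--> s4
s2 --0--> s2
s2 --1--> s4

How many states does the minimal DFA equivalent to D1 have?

First remove the unreachable states {s0,s2}; 4 states remain.
Start with accepting vs non-accepting: {s3,s5} | {s1,s4}.
Split {s3,s5} by δ(·,1) → {s3} and {s5}.
Stable partition: {s3} | {s1,s4} | {s5} — 3 equivalence classes.

3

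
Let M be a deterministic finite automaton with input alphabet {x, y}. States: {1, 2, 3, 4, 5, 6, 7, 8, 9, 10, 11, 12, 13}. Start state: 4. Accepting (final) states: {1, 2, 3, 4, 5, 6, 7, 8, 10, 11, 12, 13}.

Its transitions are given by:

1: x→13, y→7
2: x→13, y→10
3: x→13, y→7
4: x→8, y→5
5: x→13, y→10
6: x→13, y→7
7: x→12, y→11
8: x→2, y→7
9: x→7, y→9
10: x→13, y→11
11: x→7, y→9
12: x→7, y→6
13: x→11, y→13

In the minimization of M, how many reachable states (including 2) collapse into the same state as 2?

2

Reachable states from the start: {2,4,5,6,7,8,9,10,11,12,13}. Unreachable: {1,3} — drop them.
Start with accepting vs non-accepting: {2,4,5,6,7,8,10,11,12,13} | {9}.
Split {2,4,5,6,7,8,10,11,12,13} by δ(·,y) → {2,4,5,6,7,8,10,12,13} and {11}.
Split {2,4,5,6,7,8,10,12,13} by δ(·,x) → {2,4,5,6,7,8,10,12} and {13}.
Refine {2,4,5,6,7,8,10,12} on symbol x: members go to different blocks, giving {2,5,6,10} and {4,7,8,12}.
Refine {2,5,6,10} on symbol y: members go to different blocks, giving {2,5} and {6} and {10}.
Split {4,7,8,12} by δ(·,x) → {4,7,12} and {8}.
Split {4,7,12} by δ(·,x) → {7,12} and {4}.
On input y, block {7,12} splits into {7} and {12}.
The partition is now stable with 10 blocks: {2,5} | {9} | {11} | {13} | {7} | {6} | {10} | {8} | {4} | {12}.
The equivalence class containing 2 is {2,5}, of size 2.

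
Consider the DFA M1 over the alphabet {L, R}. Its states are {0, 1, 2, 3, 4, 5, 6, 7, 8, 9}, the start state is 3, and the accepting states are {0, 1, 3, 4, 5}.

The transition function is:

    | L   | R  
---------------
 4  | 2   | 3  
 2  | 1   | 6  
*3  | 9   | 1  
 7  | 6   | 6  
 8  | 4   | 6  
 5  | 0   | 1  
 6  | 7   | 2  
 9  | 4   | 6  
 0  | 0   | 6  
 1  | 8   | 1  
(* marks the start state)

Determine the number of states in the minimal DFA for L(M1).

States {0,5} cannot be reached from the start state, so discard them.
P0 = {1,3,4} | {2,6,7,8,9}.
Refine {2,6,7,8,9} on symbol L: members go to different blocks, giving {2,8,9} and {6,7}.
On input R, block {6,7} splits into {6} and {7}.
The partition is now stable with 4 blocks: {1,3,4} | {2,8,9} | {6} | {7}.

4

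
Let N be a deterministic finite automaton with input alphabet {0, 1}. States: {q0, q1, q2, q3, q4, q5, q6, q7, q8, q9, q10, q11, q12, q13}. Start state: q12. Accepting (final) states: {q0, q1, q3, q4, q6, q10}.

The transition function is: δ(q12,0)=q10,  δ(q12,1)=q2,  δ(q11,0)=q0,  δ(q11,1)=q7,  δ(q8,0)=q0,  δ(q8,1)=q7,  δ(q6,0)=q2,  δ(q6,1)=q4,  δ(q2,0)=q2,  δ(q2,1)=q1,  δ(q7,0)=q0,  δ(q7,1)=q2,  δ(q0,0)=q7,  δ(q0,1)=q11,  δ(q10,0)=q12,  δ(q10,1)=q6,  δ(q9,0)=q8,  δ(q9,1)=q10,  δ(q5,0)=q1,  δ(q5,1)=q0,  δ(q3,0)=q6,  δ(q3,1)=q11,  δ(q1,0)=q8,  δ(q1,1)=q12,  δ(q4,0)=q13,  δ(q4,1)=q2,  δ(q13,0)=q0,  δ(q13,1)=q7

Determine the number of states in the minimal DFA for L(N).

9

First remove the unreachable states {q3,q5,q9}; 11 states remain.
Start with accepting vs non-accepting: {q0,q1,q4,q6,q10} | {q2,q7,q8,q11,q12,q13}.
Refine {q0,q1,q4,q6,q10} on symbol 1: members go to different blocks, giving {q0,q1,q4} and {q6,q10}.
Refine {q2,q7,q8,q11,q12,q13} on symbol 0: members go to different blocks, giving {q7,q8,q11,q13} and {q2} and {q12}.
On input 1, block {q0,q1,q4} splits into {q0} and {q1} and {q4}.
On input 1, block {q7,q8,q11,q13} splits into {q8,q11,q13} and {q7}.
Refine {q6,q10} on symbol 0: members go to different blocks, giving {q6} and {q10}.
The partition is now stable with 9 blocks: {q0} | {q8,q11,q13} | {q6} | {q2} | {q12} | {q1} | {q4} | {q7} | {q10}.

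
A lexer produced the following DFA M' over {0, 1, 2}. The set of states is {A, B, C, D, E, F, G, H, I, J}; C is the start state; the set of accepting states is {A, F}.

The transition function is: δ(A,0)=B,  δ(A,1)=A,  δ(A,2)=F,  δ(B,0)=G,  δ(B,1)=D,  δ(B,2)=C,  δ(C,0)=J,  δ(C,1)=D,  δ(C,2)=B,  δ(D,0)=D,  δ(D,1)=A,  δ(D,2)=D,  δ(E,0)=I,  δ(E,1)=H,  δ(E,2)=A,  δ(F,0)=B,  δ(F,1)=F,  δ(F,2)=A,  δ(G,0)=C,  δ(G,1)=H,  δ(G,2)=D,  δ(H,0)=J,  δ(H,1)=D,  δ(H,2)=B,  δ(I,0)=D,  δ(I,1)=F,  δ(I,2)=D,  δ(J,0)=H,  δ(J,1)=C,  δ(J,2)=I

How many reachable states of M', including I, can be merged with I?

2

First remove the unreachable states {E}; 9 states remain.
Start with accepting vs non-accepting: {A,F} | {B,C,D,G,H,I,J}.
Split {B,C,D,G,H,I,J} by δ(·,1) → {B,C,G,H,J} and {D,I}.
Split {B,C,G,H,J} by δ(·,1) → {B,C,H} and {G,J}.
The partition is now stable with 4 blocks: {A,F} | {B,C,H} | {D,I} | {G,J}.
The equivalence class containing I is {D,I}, of size 2.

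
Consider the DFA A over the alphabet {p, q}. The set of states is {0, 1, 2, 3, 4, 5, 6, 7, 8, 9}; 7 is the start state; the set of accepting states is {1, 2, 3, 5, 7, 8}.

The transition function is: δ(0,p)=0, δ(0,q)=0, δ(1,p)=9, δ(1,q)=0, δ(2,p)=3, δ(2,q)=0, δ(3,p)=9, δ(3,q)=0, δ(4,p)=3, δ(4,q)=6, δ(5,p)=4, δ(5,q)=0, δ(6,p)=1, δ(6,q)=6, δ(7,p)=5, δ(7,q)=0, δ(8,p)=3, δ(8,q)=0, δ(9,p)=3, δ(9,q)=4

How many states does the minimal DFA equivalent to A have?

Reachable states from the start: {0,1,3,4,5,6,7,9}. Unreachable: {2,8} — drop them.
Start with accepting vs non-accepting: {1,3,5,7} | {0,4,6,9}.
Refine {1,3,5,7} on symbol p: members go to different blocks, giving {1,3,5} and {7}.
On input p, block {0,4,6,9} splits into {4,6,9} and {0}.
No further refinement is possible. Final partition (4 blocks): {1,3,5} | {4,6,9} | {7} | {0}.

4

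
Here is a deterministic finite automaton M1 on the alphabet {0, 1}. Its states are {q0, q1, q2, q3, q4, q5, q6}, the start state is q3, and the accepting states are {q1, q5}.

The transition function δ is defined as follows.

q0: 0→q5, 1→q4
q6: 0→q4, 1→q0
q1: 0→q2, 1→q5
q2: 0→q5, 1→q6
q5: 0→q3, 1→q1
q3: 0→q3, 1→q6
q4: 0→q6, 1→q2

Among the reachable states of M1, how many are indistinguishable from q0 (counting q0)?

All states are reachable from the start state.
Initial partition by acceptance: {q1,q5} | {q0,q2,q3,q4,q6}.
Split {q0,q2,q3,q4,q6} by δ(·,0) → {q3,q4,q6} and {q0,q2}.
Refine {q1,q5} on symbol 0: members go to different blocks, giving {q1} and {q5}.
Split {q3,q4,q6} by δ(·,1) → {q4,q6} and {q3}.
The partition is now stable with 5 blocks: {q1} | {q4,q6} | {q0,q2} | {q5} | {q3}.
The equivalence class containing q0 is {q0,q2}, of size 2.

2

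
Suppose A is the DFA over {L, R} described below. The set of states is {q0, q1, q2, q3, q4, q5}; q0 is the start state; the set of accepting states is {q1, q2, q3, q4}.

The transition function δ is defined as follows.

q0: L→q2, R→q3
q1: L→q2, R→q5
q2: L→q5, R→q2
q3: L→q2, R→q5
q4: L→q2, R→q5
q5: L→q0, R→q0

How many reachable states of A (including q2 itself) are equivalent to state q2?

1

States {q1,q4} cannot be reached from the start state, so discard them.
Initial partition by acceptance: {q2,q3} | {q0,q5}.
Split {q2,q3} by δ(·,L) → {q2} and {q3}.
Refine {q0,q5} on symbol L: members go to different blocks, giving {q0} and {q5}.
Stable partition: {q2} | {q0} | {q3} | {q5} — 4 equivalence classes.
The equivalence class containing q2 is {q2}, of size 1.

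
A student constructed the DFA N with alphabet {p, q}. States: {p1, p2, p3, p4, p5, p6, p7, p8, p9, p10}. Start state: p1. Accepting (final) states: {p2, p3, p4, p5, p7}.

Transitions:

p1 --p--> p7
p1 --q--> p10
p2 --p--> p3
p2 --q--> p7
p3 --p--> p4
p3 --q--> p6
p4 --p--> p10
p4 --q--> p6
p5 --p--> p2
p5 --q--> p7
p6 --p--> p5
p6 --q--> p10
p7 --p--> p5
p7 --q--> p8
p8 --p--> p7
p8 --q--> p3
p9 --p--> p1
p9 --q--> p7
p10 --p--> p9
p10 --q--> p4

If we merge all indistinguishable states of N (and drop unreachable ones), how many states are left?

10

All states are reachable from the start state.
Initial partition by acceptance: {p2,p3,p4,p5,p7} | {p1,p6,p8,p9,p10}.
Split {p2,p3,p4,p5,p7} by δ(·,p) → {p2,p3,p5,p7} and {p4}.
Split {p2,p3,p5,p7} by δ(·,p) → {p2,p5,p7} and {p3}.
On input p, block {p2,p5,p7} splits into {p5,p7} and {p2}.
On input p, block {p5,p7} splits into {p5} and {p7}.
Refine {p1,p6,p8,p9,p10} on symbol p: members go to different blocks, giving {p1,p8} and {p9,p10} and {p6}.
Split {p1,p8} by δ(·,q) → {p1} and {p8}.
Refine {p9,p10} on symbol p: members go to different blocks, giving {p9} and {p10}.
Stable partition: {p5} | {p1} | {p4} | {p3} | {p2} | {p7} | {p9} | {p6} | {p8} | {p10} — 10 equivalence classes.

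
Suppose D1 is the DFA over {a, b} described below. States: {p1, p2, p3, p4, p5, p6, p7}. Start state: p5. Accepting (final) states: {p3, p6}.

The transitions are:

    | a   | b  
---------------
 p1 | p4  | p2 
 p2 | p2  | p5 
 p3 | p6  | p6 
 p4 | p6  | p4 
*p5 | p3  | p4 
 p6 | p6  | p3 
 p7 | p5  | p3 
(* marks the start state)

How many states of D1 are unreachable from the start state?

No path from p5 leads to p1, p2, p7; the other 4 states are all reachable.

3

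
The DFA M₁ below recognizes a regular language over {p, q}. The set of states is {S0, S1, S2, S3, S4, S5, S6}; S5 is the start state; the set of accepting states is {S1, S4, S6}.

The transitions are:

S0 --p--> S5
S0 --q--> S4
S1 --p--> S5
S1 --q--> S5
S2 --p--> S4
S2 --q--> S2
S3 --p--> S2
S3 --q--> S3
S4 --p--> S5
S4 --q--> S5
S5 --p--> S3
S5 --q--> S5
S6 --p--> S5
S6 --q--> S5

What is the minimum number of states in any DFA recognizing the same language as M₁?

4

States {S0,S1,S6} cannot be reached from the start state, so discard them.
P0 = {S4} | {S2,S3,S5}.
On input p, block {S2,S3,S5} splits into {S3,S5} and {S2}.
On input p, block {S3,S5} splits into {S3} and {S5}.
The partition is now stable with 4 blocks: {S4} | {S3} | {S2} | {S5}.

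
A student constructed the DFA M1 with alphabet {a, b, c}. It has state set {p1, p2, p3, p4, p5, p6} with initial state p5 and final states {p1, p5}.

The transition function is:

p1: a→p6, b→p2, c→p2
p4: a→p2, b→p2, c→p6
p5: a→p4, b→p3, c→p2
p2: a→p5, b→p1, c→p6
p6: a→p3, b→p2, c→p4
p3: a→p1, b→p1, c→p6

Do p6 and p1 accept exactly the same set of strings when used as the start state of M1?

All states are reachable from the start state.
P0 = {p1,p5} | {p2,p3,p4,p6}.
Refine {p2,p3,p4,p6} on symbol a: members go to different blocks, giving {p2,p3} and {p4,p6}.
The partition is now stable with 3 blocks: {p1,p5} | {p2,p3} | {p4,p6}.
p6 and p1 end up in different blocks, so they are distinguishable. For instance, the string 'ε' is accepted from only p1.

No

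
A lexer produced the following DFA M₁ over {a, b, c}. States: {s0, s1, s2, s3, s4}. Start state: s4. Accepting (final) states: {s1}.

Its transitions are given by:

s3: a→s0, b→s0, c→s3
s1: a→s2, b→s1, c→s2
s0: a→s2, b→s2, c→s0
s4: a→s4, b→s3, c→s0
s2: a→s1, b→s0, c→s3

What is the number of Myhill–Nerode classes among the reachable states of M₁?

Every state is reachable, so we keep all 5.
Start with accepting vs non-accepting: {s1} | {s0,s2,s3,s4}.
Split {s0,s2,s3,s4} by δ(·,a) → {s0,s3,s4} and {s2}.
On input a, block {s0,s3,s4} splits into {s3,s4} and {s0}.
Split {s3,s4} by δ(·,a) → {s3} and {s4}.
No further refinement is possible. Final partition (5 blocks): {s1} | {s3} | {s2} | {s0} | {s4}.

5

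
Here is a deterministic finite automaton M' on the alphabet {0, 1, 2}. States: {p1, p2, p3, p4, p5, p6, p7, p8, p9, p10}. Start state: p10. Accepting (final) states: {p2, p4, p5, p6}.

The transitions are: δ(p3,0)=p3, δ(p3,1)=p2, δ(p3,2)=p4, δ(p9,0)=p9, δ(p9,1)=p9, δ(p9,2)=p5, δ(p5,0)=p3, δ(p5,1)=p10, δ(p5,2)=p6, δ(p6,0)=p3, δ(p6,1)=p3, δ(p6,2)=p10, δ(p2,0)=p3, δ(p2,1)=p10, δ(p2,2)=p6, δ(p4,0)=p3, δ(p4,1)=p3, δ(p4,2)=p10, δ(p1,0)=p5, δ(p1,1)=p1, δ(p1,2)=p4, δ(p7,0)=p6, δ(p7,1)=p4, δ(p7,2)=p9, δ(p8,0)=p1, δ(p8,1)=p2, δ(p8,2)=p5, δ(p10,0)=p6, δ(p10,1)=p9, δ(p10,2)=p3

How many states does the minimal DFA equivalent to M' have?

5

States {p1,p7,p8} cannot be reached from the start state, so discard them.
Start with accepting vs non-accepting: {p2,p4,p5,p6} | {p3,p9,p10}.
Refine {p2,p4,p5,p6} on symbol 2: members go to different blocks, giving {p2,p5} and {p4,p6}.
On input 0, block {p3,p9,p10} splits into {p3,p9} and {p10}.
Split {p3,p9} by δ(·,1) → {p3} and {p9}.
Stable partition: {p2,p5} | {p3} | {p4,p6} | {p10} | {p9} — 5 equivalence classes.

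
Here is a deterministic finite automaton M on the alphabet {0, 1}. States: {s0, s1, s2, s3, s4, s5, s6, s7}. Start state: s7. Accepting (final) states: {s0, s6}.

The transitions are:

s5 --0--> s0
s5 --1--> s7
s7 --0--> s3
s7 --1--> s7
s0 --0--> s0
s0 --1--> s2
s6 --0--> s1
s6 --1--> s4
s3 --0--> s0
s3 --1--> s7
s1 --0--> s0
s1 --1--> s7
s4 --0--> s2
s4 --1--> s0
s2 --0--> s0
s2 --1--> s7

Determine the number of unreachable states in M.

4

BFS from s7 reaches {s0, s2, s3, s7}; the 4 state(s) s1, s4, s5, s6 are never visited.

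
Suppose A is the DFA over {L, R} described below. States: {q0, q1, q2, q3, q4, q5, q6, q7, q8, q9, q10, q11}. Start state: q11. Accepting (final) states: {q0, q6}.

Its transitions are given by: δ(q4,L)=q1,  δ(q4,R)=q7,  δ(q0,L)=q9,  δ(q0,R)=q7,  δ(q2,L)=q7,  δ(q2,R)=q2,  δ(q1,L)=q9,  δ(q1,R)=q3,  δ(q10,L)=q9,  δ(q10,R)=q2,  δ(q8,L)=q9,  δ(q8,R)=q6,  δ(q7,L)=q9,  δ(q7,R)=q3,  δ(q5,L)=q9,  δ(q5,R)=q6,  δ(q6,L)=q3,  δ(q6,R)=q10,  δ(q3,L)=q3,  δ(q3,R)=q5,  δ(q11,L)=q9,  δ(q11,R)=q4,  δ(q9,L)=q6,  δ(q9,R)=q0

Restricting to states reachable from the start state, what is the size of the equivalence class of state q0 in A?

Reachable states from the start: {q0,q1,q2,q3,q4,q5,q6,q7,q9,q10,q11}. Unreachable: {q8} — drop them.
Start with accepting vs non-accepting: {q0,q6} | {q1,q2,q3,q4,q5,q7,q9,q10,q11}.
Split {q1,q2,q3,q4,q5,q7,q9,q10,q11} by δ(·,L) → {q1,q2,q3,q4,q5,q7,q10,q11} and {q9}.
On input L, block {q0,q6} splits into {q0} and {q6}.
On input L, block {q1,q2,q3,q4,q5,q7,q10,q11} splits into {q1,q5,q7,q10,q11} and {q2,q3,q4}.
Refine {q1,q5,q7,q10,q11} on symbol R: members go to different blocks, giving {q1,q7,q10,q11} and {q5}.
Split {q2,q3,q4} by δ(·,L) → {q2,q4} and {q3}.
Split {q1,q7,q10,q11} by δ(·,R) → {q1,q7} and {q10,q11}.
Split {q2,q4} by δ(·,R) → {q2} and {q4}.
On input R, block {q10,q11} splits into {q10} and {q11}.
No further refinement is possible. Final partition (10 blocks): {q0} | {q1,q7} | {q9} | {q6} | {q2} | {q5} | {q3} | {q10} | {q4} | {q11}.
The equivalence class containing q0 is {q0}, of size 1.

1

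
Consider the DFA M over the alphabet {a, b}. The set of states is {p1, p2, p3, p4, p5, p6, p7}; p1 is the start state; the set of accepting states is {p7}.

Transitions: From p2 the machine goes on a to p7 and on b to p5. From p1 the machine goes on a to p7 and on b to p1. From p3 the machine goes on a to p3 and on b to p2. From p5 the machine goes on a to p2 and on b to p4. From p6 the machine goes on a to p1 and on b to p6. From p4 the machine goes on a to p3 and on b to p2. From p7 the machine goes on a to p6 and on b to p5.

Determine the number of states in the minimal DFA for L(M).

All states are reachable from the start state.
P0 = {p7} | {p1,p2,p3,p4,p5,p6}.
Split {p1,p2,p3,p4,p5,p6} by δ(·,a) → {p3,p4,p5,p6} and {p1,p2}.
Split {p3,p4,p5,p6} by δ(·,a) → {p3,p4} and {p5,p6}.
On input b, block {p1,p2} splits into {p1} and {p2}.
Refine {p5,p6} on symbol a: members go to different blocks, giving {p5} and {p6}.
The partition is now stable with 6 blocks: {p7} | {p3,p4} | {p1} | {p5} | {p2} | {p6}.

6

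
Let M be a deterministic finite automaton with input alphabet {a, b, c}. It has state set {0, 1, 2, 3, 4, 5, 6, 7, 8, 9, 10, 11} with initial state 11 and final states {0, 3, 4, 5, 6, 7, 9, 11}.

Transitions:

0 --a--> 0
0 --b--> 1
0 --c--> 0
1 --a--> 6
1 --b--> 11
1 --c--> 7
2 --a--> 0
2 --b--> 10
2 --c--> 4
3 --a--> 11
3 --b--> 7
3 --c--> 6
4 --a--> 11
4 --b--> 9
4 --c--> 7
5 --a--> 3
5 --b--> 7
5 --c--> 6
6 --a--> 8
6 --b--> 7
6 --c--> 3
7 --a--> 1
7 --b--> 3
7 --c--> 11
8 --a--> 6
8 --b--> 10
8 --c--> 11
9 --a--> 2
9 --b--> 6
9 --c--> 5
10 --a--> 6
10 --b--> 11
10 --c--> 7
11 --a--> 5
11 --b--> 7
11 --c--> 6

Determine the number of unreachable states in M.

4

Starting at 11 and following transitions, the reachable set is {1, 3, 5, 6, 7, 8, 10, 11}. That leaves 0, 2, 4, 9 unreachable — 4 in total.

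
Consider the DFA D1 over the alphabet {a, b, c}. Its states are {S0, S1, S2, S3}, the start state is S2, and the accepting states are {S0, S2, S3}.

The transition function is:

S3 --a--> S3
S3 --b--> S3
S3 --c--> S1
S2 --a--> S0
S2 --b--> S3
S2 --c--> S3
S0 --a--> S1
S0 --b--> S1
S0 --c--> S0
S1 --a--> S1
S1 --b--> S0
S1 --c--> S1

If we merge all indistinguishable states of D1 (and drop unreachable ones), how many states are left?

4

All states are reachable from the start state.
P0 = {S0,S2,S3} | {S1}.
Refine {S0,S2,S3} on symbol a: members go to different blocks, giving {S2,S3} and {S0}.
On input a, block {S2,S3} splits into {S2} and {S3}.
No further refinement is possible. Final partition (4 blocks): {S2} | {S1} | {S0} | {S3}.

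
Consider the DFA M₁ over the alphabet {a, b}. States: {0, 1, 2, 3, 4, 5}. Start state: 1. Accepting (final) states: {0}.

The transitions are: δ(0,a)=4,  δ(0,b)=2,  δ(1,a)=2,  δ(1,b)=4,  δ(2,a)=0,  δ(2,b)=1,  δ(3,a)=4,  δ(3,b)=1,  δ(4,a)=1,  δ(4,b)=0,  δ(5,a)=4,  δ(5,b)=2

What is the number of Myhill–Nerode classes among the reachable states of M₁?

Reachable states from the start: {0,1,2,4}. Unreachable: {3,5} — drop them.
Initial partition by acceptance: {0} | {1,2,4}.
On input a, block {1,2,4} splits into {1,4} and {2}.
Refine {1,4} on symbol a: members go to different blocks, giving {1} and {4}.
The partition is now stable with 4 blocks: {0} | {1} | {2} | {4}.

4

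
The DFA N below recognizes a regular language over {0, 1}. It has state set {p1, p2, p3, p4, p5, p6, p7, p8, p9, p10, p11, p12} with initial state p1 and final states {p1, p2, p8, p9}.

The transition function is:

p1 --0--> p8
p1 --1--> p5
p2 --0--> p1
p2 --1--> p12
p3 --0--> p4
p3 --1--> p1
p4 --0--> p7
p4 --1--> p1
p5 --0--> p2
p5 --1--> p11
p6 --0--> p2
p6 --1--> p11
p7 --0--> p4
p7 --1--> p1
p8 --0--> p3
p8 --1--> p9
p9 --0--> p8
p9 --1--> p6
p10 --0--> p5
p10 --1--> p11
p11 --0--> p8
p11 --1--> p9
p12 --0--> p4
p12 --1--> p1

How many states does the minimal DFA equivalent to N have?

States {p10} cannot be reached from the start state, so discard them.
Start with accepting vs non-accepting: {p1,p2,p8,p9} | {p3,p4,p5,p6,p7,p11,p12}.
Split {p1,p2,p8,p9} by δ(·,0) → {p1,p2,p9} and {p8}.
Split {p1,p2,p9} by δ(·,0) → {p1,p9} and {p2}.
Refine {p3,p4,p5,p6,p7,p11,p12} on symbol 0: members go to different blocks, giving {p3,p4,p7,p12} and {p5,p6} and {p11}.
Stable partition: {p1,p9} | {p3,p4,p7,p12} | {p8} | {p2} | {p5,p6} | {p11} — 6 equivalence classes.

6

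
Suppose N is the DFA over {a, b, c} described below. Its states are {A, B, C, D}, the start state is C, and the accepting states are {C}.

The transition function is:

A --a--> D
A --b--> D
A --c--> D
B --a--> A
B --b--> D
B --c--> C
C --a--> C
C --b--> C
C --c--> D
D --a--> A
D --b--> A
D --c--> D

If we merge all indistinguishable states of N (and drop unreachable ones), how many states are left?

2

First remove the unreachable states {B}; 3 states remain.
Initial partition by acceptance: {C} | {A,D}.
No further refinement is possible. Final partition (2 blocks): {C} | {A,D}.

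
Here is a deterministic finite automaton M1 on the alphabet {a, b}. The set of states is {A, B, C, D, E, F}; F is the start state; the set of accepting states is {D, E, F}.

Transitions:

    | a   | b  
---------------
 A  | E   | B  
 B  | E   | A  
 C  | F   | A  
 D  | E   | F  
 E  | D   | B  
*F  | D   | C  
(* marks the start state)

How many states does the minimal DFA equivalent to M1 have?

3

Start with accepting vs non-accepting: {D,E,F} | {A,B,C}.
On input b, block {D,E,F} splits into {E,F} and {D}.
The partition is now stable with 3 blocks: {E,F} | {A,B,C} | {D}.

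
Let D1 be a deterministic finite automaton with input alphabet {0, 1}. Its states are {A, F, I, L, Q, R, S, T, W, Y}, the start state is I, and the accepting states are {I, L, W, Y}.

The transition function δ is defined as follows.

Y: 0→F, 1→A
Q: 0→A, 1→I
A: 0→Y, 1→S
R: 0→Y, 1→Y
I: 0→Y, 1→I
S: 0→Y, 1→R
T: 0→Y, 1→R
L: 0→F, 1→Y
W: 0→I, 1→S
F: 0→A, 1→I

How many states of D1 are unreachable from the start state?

Starting at I and following transitions, the reachable set is {A, F, I, R, S, Y}. That leaves L, Q, T, W unreachable — 4 in total.

4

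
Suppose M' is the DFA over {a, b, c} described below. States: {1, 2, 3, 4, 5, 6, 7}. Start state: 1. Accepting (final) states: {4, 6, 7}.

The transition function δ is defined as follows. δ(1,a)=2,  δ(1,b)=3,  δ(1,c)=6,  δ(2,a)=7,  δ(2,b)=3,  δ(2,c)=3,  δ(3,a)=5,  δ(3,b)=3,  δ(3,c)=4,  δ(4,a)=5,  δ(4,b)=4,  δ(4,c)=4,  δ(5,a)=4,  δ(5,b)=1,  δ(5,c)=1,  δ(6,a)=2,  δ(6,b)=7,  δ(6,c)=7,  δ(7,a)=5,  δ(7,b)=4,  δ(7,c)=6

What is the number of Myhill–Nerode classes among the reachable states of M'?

Initial partition by acceptance: {4,6,7} | {1,2,3,5}.
Refine {1,2,3,5} on symbol a: members go to different blocks, giving {1,3} and {2,5}.
Stable partition: {4,6,7} | {1,3} | {2,5} — 3 equivalence classes.

3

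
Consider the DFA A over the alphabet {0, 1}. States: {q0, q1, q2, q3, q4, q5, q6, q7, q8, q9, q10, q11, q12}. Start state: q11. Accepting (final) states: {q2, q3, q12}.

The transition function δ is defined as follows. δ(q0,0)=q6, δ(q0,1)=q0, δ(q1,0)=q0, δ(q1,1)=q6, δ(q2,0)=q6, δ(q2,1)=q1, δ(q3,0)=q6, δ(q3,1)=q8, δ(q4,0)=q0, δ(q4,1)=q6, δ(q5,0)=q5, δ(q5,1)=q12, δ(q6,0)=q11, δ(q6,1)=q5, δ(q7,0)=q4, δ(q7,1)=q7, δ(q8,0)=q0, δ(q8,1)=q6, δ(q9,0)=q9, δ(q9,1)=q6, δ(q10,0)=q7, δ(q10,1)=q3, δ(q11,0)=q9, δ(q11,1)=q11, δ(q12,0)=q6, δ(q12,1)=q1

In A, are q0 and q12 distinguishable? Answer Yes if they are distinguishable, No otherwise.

Reachable states from the start: {q0,q1,q5,q6,q9,q11,q12}. Unreachable: {q2,q3,q4,q7,q8,q10} — drop them.
Initial partition by acceptance: {q12} | {q0,q1,q5,q6,q9,q11}.
Refine {q0,q1,q5,q6,q9,q11} on symbol 1: members go to different blocks, giving {q0,q1,q6,q9,q11} and {q5}.
Split {q0,q1,q6,q9,q11} by δ(·,1) → {q0,q1,q9,q11} and {q6}.
On input 0, block {q0,q1,q9,q11} splits into {q1,q9,q11} and {q0}.
Refine {q1,q9,q11} on symbol 0: members go to different blocks, giving {q9,q11} and {q1}.
On input 1, block {q9,q11} splits into {q9} and {q11}.
No further refinement is possible. Final partition (7 blocks): {q12} | {q9} | {q5} | {q6} | {q0} | {q1} | {q11}.
q0 and q12 end up in different blocks, so they are distinguishable. For instance, the string 'ε' is accepted from only q12.

Yes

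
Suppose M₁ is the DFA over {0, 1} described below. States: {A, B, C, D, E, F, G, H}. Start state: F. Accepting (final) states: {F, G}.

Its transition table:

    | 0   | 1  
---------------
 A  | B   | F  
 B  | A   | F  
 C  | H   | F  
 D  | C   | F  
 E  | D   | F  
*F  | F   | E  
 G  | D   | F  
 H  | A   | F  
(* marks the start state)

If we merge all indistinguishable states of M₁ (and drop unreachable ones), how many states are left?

2

States {G} cannot be reached from the start state, so discard them.
Start with accepting vs non-accepting: {F} | {A,B,C,D,E,H}.
Stable partition: {F} | {A,B,C,D,E,H} — 2 equivalence classes.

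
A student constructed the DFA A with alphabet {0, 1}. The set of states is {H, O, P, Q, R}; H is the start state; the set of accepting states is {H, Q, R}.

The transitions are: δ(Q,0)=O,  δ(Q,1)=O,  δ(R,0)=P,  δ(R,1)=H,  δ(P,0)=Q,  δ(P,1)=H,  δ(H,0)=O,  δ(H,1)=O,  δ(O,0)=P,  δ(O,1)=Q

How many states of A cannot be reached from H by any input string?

Starting at H and following transitions, the reachable set is {H, O, P, Q}. That leaves R unreachable — 1 in total.

1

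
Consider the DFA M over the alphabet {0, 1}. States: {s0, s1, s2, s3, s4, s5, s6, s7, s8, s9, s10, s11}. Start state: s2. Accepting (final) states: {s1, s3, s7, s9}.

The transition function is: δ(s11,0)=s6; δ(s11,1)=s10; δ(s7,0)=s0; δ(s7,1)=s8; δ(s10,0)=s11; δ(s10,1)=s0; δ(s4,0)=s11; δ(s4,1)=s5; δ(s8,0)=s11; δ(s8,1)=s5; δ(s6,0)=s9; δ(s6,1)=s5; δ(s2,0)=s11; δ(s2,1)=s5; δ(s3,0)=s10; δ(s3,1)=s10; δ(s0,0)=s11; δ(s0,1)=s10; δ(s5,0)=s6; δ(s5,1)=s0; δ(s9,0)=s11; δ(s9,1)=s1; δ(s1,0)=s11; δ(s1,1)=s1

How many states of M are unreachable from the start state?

BFS from s2 reaches {s0, s1, s2, s5, s6, s9, s10, s11}; the 4 state(s) s3, s4, s7, s8 are never visited.

4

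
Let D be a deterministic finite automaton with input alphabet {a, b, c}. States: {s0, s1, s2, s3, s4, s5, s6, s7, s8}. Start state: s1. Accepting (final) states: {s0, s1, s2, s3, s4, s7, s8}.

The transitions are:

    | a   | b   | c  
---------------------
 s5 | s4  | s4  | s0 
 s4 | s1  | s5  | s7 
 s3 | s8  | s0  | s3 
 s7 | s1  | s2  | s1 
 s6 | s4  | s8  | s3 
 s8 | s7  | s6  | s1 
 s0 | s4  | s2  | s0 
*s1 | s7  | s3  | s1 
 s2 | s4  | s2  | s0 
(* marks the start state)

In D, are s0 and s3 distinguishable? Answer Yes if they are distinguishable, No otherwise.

No

All states are reachable from the start state.
P0 = {s0,s1,s2,s3,s4,s7,s8} | {s5,s6}.
On input b, block {s0,s1,s2,s3,s4,s7,s8} splits into {s0,s1,s2,s3,s7} and {s4,s8}.
Refine {s0,s1,s2,s3,s7} on symbol a: members go to different blocks, giving {s0,s2,s3} and {s1,s7}.
The partition is now stable with 4 blocks: {s0,s2,s3} | {s5,s6} | {s4,s8} | {s1,s7}.
s0 and s3 lie in the same block of the stable partition, so they are equivalent — no string distinguishes them.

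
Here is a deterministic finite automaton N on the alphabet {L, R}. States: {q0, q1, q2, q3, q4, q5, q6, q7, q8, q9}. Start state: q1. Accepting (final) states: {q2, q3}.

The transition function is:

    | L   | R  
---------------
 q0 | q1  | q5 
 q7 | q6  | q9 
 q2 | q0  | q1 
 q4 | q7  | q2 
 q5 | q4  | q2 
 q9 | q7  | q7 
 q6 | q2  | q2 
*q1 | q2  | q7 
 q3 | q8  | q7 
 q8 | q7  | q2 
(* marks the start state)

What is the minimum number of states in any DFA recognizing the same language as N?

8

First remove the unreachable states {q3,q8}; 8 states remain.
P0 = {q2} | {q0,q1,q4,q5,q6,q7,q9}.
On input L, block {q0,q1,q4,q5,q6,q7,q9} splits into {q0,q4,q5,q7,q9} and {q1,q6}.
Refine {q0,q4,q5,q7,q9} on symbol L: members go to different blocks, giving {q4,q5,q9} and {q0,q7}.
Split {q4,q5,q9} by δ(·,L) → {q4,q9} and {q5}.
Refine {q4,q9} on symbol R: members go to different blocks, giving {q4} and {q9}.
Refine {q1,q6} on symbol R: members go to different blocks, giving {q1} and {q6}.
On input L, block {q0,q7} splits into {q0} and {q7}.
Stable partition: {q2} | {q4} | {q1} | {q0} | {q5} | {q9} | {q6} | {q7} — 8 equivalence classes.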